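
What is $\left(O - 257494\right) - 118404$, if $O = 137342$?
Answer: $-238556$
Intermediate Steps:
$\left(O - 257494\right) - 118404 = \left(137342 - 257494\right) - 118404 = -120152 - 118404 = -238556$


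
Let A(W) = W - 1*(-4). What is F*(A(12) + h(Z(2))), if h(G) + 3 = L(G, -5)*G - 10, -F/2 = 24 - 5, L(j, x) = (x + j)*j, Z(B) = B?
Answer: 342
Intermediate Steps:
L(j, x) = j*(j + x) (L(j, x) = (j + x)*j = j*(j + x))
A(W) = 4 + W (A(W) = W + 4 = 4 + W)
F = -38 (F = -2*(24 - 5) = -2*19 = -38)
h(G) = -13 + G²*(-5 + G) (h(G) = -3 + ((G*(G - 5))*G - 10) = -3 + ((G*(-5 + G))*G - 10) = -3 + (G²*(-5 + G) - 10) = -3 + (-10 + G²*(-5 + G)) = -13 + G²*(-5 + G))
F*(A(12) + h(Z(2))) = -38*((4 + 12) + (-13 + 2²*(-5 + 2))) = -38*(16 + (-13 + 4*(-3))) = -38*(16 + (-13 - 12)) = -38*(16 - 25) = -38*(-9) = 342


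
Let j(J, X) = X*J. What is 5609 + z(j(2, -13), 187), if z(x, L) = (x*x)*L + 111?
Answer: 132132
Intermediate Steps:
j(J, X) = J*X
z(x, L) = 111 + L*x² (z(x, L) = x²*L + 111 = L*x² + 111 = 111 + L*x²)
5609 + z(j(2, -13), 187) = 5609 + (111 + 187*(2*(-13))²) = 5609 + (111 + 187*(-26)²) = 5609 + (111 + 187*676) = 5609 + (111 + 126412) = 5609 + 126523 = 132132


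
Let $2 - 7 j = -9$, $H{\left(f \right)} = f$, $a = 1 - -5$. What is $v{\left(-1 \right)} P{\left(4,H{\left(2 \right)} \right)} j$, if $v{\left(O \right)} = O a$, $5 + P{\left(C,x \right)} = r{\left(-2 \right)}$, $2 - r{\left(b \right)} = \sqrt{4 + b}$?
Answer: $\frac{198}{7} + \frac{66 \sqrt{2}}{7} \approx 41.62$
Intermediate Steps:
$a = 6$ ($a = 1 + 5 = 6$)
$r{\left(b \right)} = 2 - \sqrt{4 + b}$
$P{\left(C,x \right)} = -3 - \sqrt{2}$ ($P{\left(C,x \right)} = -5 + \left(2 - \sqrt{4 - 2}\right) = -5 + \left(2 - \sqrt{2}\right) = -3 - \sqrt{2}$)
$v{\left(O \right)} = 6 O$ ($v{\left(O \right)} = O 6 = 6 O$)
$j = \frac{11}{7}$ ($j = \frac{2}{7} - - \frac{9}{7} = \frac{2}{7} + \frac{9}{7} = \frac{11}{7} \approx 1.5714$)
$v{\left(-1 \right)} P{\left(4,H{\left(2 \right)} \right)} j = 6 \left(-1\right) \left(-3 - \sqrt{2}\right) \frac{11}{7} = - 6 \left(-3 - \sqrt{2}\right) \frac{11}{7} = \left(18 + 6 \sqrt{2}\right) \frac{11}{7} = \frac{198}{7} + \frac{66 \sqrt{2}}{7}$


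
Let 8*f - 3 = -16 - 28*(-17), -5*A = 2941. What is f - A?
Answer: 25843/40 ≈ 646.08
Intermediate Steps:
A = -2941/5 (A = -1/5*2941 = -2941/5 ≈ -588.20)
f = 463/8 (f = 3/8 + (-16 - 28*(-17))/8 = 3/8 + (-16 + 476)/8 = 3/8 + (1/8)*460 = 3/8 + 115/2 = 463/8 ≈ 57.875)
f - A = 463/8 - 1*(-2941/5) = 463/8 + 2941/5 = 25843/40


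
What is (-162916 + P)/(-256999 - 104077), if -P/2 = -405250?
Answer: -161896/90269 ≈ -1.7935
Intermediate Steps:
P = 810500 (P = -2*(-405250) = 810500)
(-162916 + P)/(-256999 - 104077) = (-162916 + 810500)/(-256999 - 104077) = 647584/(-361076) = 647584*(-1/361076) = -161896/90269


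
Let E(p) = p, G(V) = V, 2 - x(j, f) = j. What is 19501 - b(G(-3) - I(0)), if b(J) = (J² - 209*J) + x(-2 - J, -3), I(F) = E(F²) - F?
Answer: 18864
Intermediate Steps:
x(j, f) = 2 - j
I(F) = F² - F
b(J) = 4 + J² - 208*J (b(J) = (J² - 209*J) + (2 - (-2 - J)) = (J² - 209*J) + (2 + (2 + J)) = (J² - 209*J) + (4 + J) = 4 + J² - 208*J)
19501 - b(G(-3) - I(0)) = 19501 - (4 + (-3 - 0*(-1 + 0))² - 208*(-3 - 0*(-1 + 0))) = 19501 - (4 + (-3 - 0*(-1))² - 208*(-3 - 0*(-1))) = 19501 - (4 + (-3 - 1*0)² - 208*(-3 - 1*0)) = 19501 - (4 + (-3 + 0)² - 208*(-3 + 0)) = 19501 - (4 + (-3)² - 208*(-3)) = 19501 - (4 + 9 + 624) = 19501 - 1*637 = 19501 - 637 = 18864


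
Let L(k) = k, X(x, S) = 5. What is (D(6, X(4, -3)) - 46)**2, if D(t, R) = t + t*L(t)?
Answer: 16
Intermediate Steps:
D(t, R) = t + t**2 (D(t, R) = t + t*t = t + t**2)
(D(6, X(4, -3)) - 46)**2 = (6*(1 + 6) - 46)**2 = (6*7 - 46)**2 = (42 - 46)**2 = (-4)**2 = 16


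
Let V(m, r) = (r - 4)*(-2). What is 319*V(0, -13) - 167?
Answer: 10679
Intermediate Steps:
V(m, r) = 8 - 2*r (V(m, r) = (-4 + r)*(-2) = 8 - 2*r)
319*V(0, -13) - 167 = 319*(8 - 2*(-13)) - 167 = 319*(8 + 26) - 167 = 319*34 - 167 = 10846 - 167 = 10679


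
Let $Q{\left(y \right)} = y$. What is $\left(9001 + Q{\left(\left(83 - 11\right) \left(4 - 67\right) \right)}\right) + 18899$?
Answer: $23364$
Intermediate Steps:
$\left(9001 + Q{\left(\left(83 - 11\right) \left(4 - 67\right) \right)}\right) + 18899 = \left(9001 + \left(83 - 11\right) \left(4 - 67\right)\right) + 18899 = \left(9001 + 72 \left(-63\right)\right) + 18899 = \left(9001 - 4536\right) + 18899 = 4465 + 18899 = 23364$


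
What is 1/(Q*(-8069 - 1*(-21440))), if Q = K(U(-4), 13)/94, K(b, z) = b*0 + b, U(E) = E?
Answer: -47/26742 ≈ -0.0017575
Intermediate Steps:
K(b, z) = b (K(b, z) = 0 + b = b)
Q = -2/47 (Q = -4/94 = -4*1/94 = -2/47 ≈ -0.042553)
1/(Q*(-8069 - 1*(-21440))) = 1/(-2*(-8069 - 1*(-21440))/47) = 1/(-2*(-8069 + 21440)/47) = 1/(-2/47*13371) = 1/(-26742/47) = -47/26742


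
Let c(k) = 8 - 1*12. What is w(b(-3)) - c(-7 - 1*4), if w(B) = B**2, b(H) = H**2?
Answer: 85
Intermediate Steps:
c(k) = -4 (c(k) = 8 - 12 = -4)
w(b(-3)) - c(-7 - 1*4) = ((-3)**2)**2 - 1*(-4) = 9**2 + 4 = 81 + 4 = 85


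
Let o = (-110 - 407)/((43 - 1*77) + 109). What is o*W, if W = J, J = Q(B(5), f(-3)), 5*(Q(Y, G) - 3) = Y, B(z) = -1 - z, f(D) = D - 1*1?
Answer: -1551/125 ≈ -12.408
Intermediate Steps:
f(D) = -1 + D (f(D) = D - 1 = -1 + D)
Q(Y, G) = 3 + Y/5
o = -517/75 (o = -517/((43 - 77) + 109) = -517/(-34 + 109) = -517/75 ≈ -6.8933)
J = 9/5 (J = 3 + (-1 - 1*5)/5 = 3 + (-1 - 5)/5 = 3 + (⅕)*(-6) = 3 - 6/5 = 9/5 ≈ 1.8000)
W = 9/5 ≈ 1.8000
o*W = -517/75*9/5 = -1551/125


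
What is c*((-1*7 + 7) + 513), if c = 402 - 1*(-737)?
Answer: 584307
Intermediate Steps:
c = 1139 (c = 402 + 737 = 1139)
c*((-1*7 + 7) + 513) = 1139*((-1*7 + 7) + 513) = 1139*((-7 + 7) + 513) = 1139*(0 + 513) = 1139*513 = 584307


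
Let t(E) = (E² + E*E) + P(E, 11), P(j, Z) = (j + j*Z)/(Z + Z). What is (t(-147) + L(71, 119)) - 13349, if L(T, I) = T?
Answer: 328458/11 ≈ 29860.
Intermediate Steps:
P(j, Z) = (j + Z*j)/(2*Z) (P(j, Z) = (j + Z*j)/((2*Z)) = (j + Z*j)*(1/(2*Z)) = (j + Z*j)/(2*Z))
t(E) = 2*E² + 6*E/11 (t(E) = (E² + E*E) + (½)*E*(1 + 11)/11 = (E² + E²) + (½)*E*(1/11)*12 = 2*E² + 6*E/11)
(t(-147) + L(71, 119)) - 13349 = ((2/11)*(-147)*(3 + 11*(-147)) + 71) - 13349 = ((2/11)*(-147)*(3 - 1617) + 71) - 13349 = ((2/11)*(-147)*(-1614) + 71) - 13349 = (474516/11 + 71) - 13349 = 475297/11 - 13349 = 328458/11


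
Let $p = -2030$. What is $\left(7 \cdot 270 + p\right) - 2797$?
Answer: $-2937$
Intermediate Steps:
$\left(7 \cdot 270 + p\right) - 2797 = \left(7 \cdot 270 - 2030\right) - 2797 = \left(1890 - 2030\right) - 2797 = -140 - 2797 = -2937$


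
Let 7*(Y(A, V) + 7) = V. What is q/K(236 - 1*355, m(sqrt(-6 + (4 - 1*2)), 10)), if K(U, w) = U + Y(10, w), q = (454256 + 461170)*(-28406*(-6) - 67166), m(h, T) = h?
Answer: -72958191200685/97241 - 165438075285*I/97241 ≈ -7.5028e+8 - 1.7013e+6*I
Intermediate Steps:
Y(A, V) = -7 + V/7
q = 94536043020 (q = 915426*(170436 - 67166) = 915426*103270 = 94536043020)
K(U, w) = -7 + U + w/7 (K(U, w) = U + (-7 + w/7) = -7 + U + w/7)
q/K(236 - 1*355, m(sqrt(-6 + (4 - 1*2)), 10)) = 94536043020/(-7 + (236 - 1*355) + sqrt(-6 + (4 - 1*2))/7) = 94536043020/(-7 + (236 - 355) + sqrt(-6 + (4 - 2))/7) = 94536043020/(-7 - 119 + sqrt(-6 + 2)/7) = 94536043020/(-7 - 119 + sqrt(-4)/7) = 94536043020/(-7 - 119 + (2*I)/7) = 94536043020/(-7 - 119 + 2*I/7) = 94536043020/(-126 + 2*I/7) = 94536043020*(49*(-126 - 2*I/7)/777928) = 1158066526995*(-126 - 2*I/7)/194482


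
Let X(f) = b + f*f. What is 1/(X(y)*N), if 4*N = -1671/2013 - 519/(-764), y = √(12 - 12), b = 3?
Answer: -2050576/231897 ≈ -8.8426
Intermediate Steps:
y = 0 (y = √0 = 0)
N = -77299/2050576 (N = (-1671/2013 - 519/(-764))/4 = (-1671*1/2013 - 519*(-1/764))/4 = (-557/671 + 519/764)/4 = (¼)*(-77299/512644) = -77299/2050576 ≈ -0.037696)
X(f) = 3 + f² (X(f) = 3 + f*f = 3 + f²)
1/(X(y)*N) = 1/((3 + 0²)*(-77299/2050576)) = 1/((3 + 0)*(-77299/2050576)) = 1/(3*(-77299/2050576)) = 1/(-231897/2050576) = -2050576/231897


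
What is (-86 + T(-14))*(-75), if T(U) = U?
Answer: 7500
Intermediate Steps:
(-86 + T(-14))*(-75) = (-86 - 14)*(-75) = -100*(-75) = 7500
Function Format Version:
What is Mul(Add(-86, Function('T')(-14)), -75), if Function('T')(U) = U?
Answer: 7500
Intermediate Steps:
Mul(Add(-86, Function('T')(-14)), -75) = Mul(Add(-86, -14), -75) = Mul(-100, -75) = 7500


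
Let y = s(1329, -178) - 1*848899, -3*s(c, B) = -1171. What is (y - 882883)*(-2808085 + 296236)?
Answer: 4348994426525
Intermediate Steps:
s(c, B) = 1171/3 (s(c, B) = -⅓*(-1171) = 1171/3)
y = -2545526/3 (y = 1171/3 - 1*848899 = 1171/3 - 848899 = -2545526/3 ≈ -8.4851e+5)
(y - 882883)*(-2808085 + 296236) = (-2545526/3 - 882883)*(-2808085 + 296236) = -5194175/3*(-2511849) = 4348994426525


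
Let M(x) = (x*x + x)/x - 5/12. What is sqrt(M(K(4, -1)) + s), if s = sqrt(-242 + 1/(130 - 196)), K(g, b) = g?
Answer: sqrt(19965 + 66*I*sqrt(1054218))/66 ≈ 3.225 + 2.4119*I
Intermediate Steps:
M(x) = -5/12 + (x + x**2)/x (M(x) = (x**2 + x)/x - 5*1/12 = (x + x**2)/x - 5/12 = -5/12 + (x + x**2)/x)
s = I*sqrt(1054218)/66 (s = sqrt(-242 + 1/(-66)) = sqrt(-242 - 1/66) = sqrt(-15973/66) = I*sqrt(1054218)/66 ≈ 15.557*I)
sqrt(M(K(4, -1)) + s) = sqrt((7/12 + 4) + I*sqrt(1054218)/66) = sqrt(55/12 + I*sqrt(1054218)/66)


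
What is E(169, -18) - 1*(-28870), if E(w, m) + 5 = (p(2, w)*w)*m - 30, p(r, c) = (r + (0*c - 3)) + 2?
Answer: 25793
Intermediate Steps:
p(r, c) = -1 + r (p(r, c) = (r + (0 - 3)) + 2 = (r - 3) + 2 = (-3 + r) + 2 = -1 + r)
E(w, m) = -35 + m*w (E(w, m) = -5 + (((-1 + 2)*w)*m - 30) = -5 + ((1*w)*m - 30) = -5 + (w*m - 30) = -5 + (m*w - 30) = -5 + (-30 + m*w) = -35 + m*w)
E(169, -18) - 1*(-28870) = (-35 - 18*169) - 1*(-28870) = (-35 - 3042) + 28870 = -3077 + 28870 = 25793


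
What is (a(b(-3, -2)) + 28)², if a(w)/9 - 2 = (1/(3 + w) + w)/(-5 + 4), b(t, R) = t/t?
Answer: 19321/16 ≈ 1207.6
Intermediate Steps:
b(t, R) = 1
a(w) = 18 - 9*w - 9/(3 + w) (a(w) = 18 + 9*((1/(3 + w) + w)/(-5 + 4)) = 18 + 9*((w + 1/(3 + w))/(-1)) = 18 + 9*((w + 1/(3 + w))*(-1)) = 18 + 9*(-w - 1/(3 + w)) = 18 + (-9*w - 9/(3 + w)) = 18 - 9*w - 9/(3 + w))
(a(b(-3, -2)) + 28)² = (9*(5 - 1*1 - 1*1²)/(3 + 1) + 28)² = (9*(5 - 1 - 1*1)/4 + 28)² = (9*(¼)*(5 - 1 - 1) + 28)² = (9*(¼)*3 + 28)² = (27/4 + 28)² = (139/4)² = 19321/16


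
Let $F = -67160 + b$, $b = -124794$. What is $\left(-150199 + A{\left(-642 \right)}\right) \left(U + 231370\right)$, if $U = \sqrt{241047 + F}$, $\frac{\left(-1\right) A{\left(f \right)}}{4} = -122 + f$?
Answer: $-34044475910 - 147143 \sqrt{49093} \approx -3.4077 \cdot 10^{10}$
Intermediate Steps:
$A{\left(f \right)} = 488 - 4 f$ ($A{\left(f \right)} = - 4 \left(-122 + f\right) = 488 - 4 f$)
$F = -191954$ ($F = -67160 - 124794 = -191954$)
$U = \sqrt{49093}$ ($U = \sqrt{241047 - 191954} = \sqrt{49093} \approx 221.57$)
$\left(-150199 + A{\left(-642 \right)}\right) \left(U + 231370\right) = \left(-150199 + \left(488 - -2568\right)\right) \left(\sqrt{49093} + 231370\right) = \left(-150199 + \left(488 + 2568\right)\right) \left(231370 + \sqrt{49093}\right) = \left(-150199 + 3056\right) \left(231370 + \sqrt{49093}\right) = - 147143 \left(231370 + \sqrt{49093}\right) = -34044475910 - 147143 \sqrt{49093}$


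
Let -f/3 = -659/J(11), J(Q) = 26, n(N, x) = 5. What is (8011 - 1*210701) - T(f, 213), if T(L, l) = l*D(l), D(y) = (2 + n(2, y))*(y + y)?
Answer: -837856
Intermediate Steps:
D(y) = 14*y (D(y) = (2 + 5)*(y + y) = 7*(2*y) = 14*y)
f = 1977/26 (f = -(-1977)/26 = -3*(-659/26) = 1977/26 ≈ 76.038)
T(L, l) = 14*l² (T(L, l) = l*(14*l) = 14*l²)
(8011 - 1*210701) - T(f, 213) = (8011 - 1*210701) - 14*213² = (8011 - 210701) - 14*45369 = -202690 - 1*635166 = -202690 - 635166 = -837856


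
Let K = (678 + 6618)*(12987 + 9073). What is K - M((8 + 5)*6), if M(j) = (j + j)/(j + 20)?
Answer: 7886538162/49 ≈ 1.6095e+8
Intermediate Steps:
K = 160949760 (K = 7296*22060 = 160949760)
M(j) = 2*j/(20 + j) (M(j) = (2*j)/(20 + j) = 2*j/(20 + j))
K - M((8 + 5)*6) = 160949760 - 2*(8 + 5)*6/(20 + (8 + 5)*6) = 160949760 - 2*13*6/(20 + 13*6) = 160949760 - 2*78/(20 + 78) = 160949760 - 2*78/98 = 160949760 - 1*78/49 = 160949760 - 78/49 = 7886538162/49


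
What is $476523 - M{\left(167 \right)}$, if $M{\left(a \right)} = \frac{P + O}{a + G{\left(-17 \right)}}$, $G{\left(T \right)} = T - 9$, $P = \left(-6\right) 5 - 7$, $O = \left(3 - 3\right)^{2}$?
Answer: $\frac{67189780}{141} \approx 4.7652 \cdot 10^{5}$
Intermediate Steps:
$O = 0$ ($O = 0^{2} = 0$)
$P = -37$ ($P = -30 - 7 = -37$)
$G{\left(T \right)} = -9 + T$
$M{\left(a \right)} = - \frac{37}{-26 + a}$ ($M{\left(a \right)} = \frac{-37 + 0}{a - 26} = - \frac{37}{a - 26} = - \frac{37}{-26 + a}$)
$476523 - M{\left(167 \right)} = 476523 - - \frac{37}{-26 + 167} = 476523 - - \frac{37}{141} = 476523 + \frac{37}{141} = \frac{67189780}{141}$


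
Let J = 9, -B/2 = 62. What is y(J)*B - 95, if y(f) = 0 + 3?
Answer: -467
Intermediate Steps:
B = -124 (B = -2*62 = -124)
y(f) = 3
y(J)*B - 95 = 3*(-124) - 95 = -372 - 95 = -467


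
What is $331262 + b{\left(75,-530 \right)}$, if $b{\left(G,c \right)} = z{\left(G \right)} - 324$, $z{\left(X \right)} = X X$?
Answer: $336563$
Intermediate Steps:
$z{\left(X \right)} = X^{2}$
$b{\left(G,c \right)} = -324 + G^{2}$ ($b{\left(G,c \right)} = G^{2} - 324 = -324 + G^{2}$)
$331262 + b{\left(75,-530 \right)} = 331262 - \left(324 - 75^{2}\right) = 331262 + \left(-324 + 5625\right) = 331262 + 5301 = 336563$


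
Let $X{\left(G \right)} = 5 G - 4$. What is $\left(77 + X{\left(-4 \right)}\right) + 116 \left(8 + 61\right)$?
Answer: $8057$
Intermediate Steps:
$X{\left(G \right)} = -4 + 5 G$
$\left(77 + X{\left(-4 \right)}\right) + 116 \left(8 + 61\right) = \left(77 + \left(-4 + 5 \left(-4\right)\right)\right) + 116 \left(8 + 61\right) = \left(77 - 24\right) + 116 \cdot 69 = \left(77 - 24\right) + 8004 = 53 + 8004 = 8057$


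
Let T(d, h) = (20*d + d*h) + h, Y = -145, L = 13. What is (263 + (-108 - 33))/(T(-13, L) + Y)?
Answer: -122/561 ≈ -0.21747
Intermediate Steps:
T(d, h) = h + 20*d + d*h
(263 + (-108 - 33))/(T(-13, L) + Y) = (263 + (-108 - 33))/((13 + 20*(-13) - 13*13) - 145) = (263 - 141)/((13 - 260 - 169) - 145) = 122/(-416 - 145) = 122/(-561) = 122*(-1/561) = -122/561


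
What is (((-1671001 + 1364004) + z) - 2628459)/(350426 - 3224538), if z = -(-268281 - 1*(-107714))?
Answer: 2774889/2874112 ≈ 0.96548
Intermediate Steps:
z = 160567 (z = -(-268281 + 107714) = -1*(-160567) = 160567)
(((-1671001 + 1364004) + z) - 2628459)/(350426 - 3224538) = (((-1671001 + 1364004) + 160567) - 2628459)/(350426 - 3224538) = ((-306997 + 160567) - 2628459)/(-2874112) = (-146430 - 2628459)*(-1/2874112) = -2774889*(-1/2874112) = 2774889/2874112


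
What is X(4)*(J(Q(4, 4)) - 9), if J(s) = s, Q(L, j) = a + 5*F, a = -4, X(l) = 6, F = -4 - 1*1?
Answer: -228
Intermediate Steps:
F = -5 (F = -4 - 1 = -5)
Q(L, j) = -29 (Q(L, j) = -4 + 5*(-5) = -4 - 25 = -29)
X(4)*(J(Q(4, 4)) - 9) = 6*(-29 - 9) = 6*(-38) = -228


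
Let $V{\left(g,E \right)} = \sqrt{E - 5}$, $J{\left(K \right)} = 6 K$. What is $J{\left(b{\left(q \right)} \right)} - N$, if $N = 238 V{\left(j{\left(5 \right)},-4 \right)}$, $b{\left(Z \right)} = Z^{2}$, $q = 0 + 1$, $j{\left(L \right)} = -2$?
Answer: $6 - 714 i \approx 6.0 - 714.0 i$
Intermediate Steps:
$q = 1$
$V{\left(g,E \right)} = \sqrt{-5 + E}$
$N = 714 i$ ($N = 238 \sqrt{-5 - 4} = 238 \sqrt{-9} = 238 \cdot 3 i = 714 i \approx 714.0 i$)
$J{\left(b{\left(q \right)} \right)} - N = 6 \cdot 1^{2} - 714 i = 6 \cdot 1 - 714 i = 6 - 714 i$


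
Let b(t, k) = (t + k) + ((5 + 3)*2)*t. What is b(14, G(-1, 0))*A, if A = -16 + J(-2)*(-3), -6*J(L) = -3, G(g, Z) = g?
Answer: -8295/2 ≈ -4147.5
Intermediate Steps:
b(t, k) = k + 17*t (b(t, k) = (k + t) + (8*2)*t = (k + t) + 16*t = k + 17*t)
J(L) = ½ (J(L) = -⅙*(-3) = ½)
A = -35/2 (A = -16 + (½)*(-3) = -16 - 3/2 = -35/2 ≈ -17.500)
b(14, G(-1, 0))*A = (-1 + 17*14)*(-35/2) = (-1 + 238)*(-35/2) = 237*(-35/2) = -8295/2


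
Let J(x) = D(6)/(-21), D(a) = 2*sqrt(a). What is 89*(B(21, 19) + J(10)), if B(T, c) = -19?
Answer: -1691 - 178*sqrt(6)/21 ≈ -1711.8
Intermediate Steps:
J(x) = -2*sqrt(6)/21 (J(x) = (2*sqrt(6))/(-21) = (2*sqrt(6))*(-1/21) = -2*sqrt(6)/21)
89*(B(21, 19) + J(10)) = 89*(-19 - 2*sqrt(6)/21) = -1691 - 178*sqrt(6)/21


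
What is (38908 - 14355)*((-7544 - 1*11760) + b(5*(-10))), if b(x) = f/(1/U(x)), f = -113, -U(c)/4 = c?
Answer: -1028868912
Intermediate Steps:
U(c) = -4*c
b(x) = 452*x (b(x) = -113*(-4*x) = -(-452)*x = 452*x)
(38908 - 14355)*((-7544 - 1*11760) + b(5*(-10))) = (38908 - 14355)*((-7544 - 1*11760) + 452*(5*(-10))) = 24553*((-7544 - 11760) + 452*(-50)) = 24553*(-19304 - 22600) = 24553*(-41904) = -1028868912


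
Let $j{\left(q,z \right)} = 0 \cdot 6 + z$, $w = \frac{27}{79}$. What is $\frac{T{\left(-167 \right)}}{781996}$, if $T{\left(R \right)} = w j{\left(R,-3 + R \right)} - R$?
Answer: $\frac{8603}{61777684} \approx 0.00013926$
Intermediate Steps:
$w = \frac{27}{79}$ ($w = 27 \cdot \frac{1}{79} = \frac{27}{79} \approx 0.34177$)
$j{\left(q,z \right)} = z$ ($j{\left(q,z \right)} = 0 + z = z$)
$T{\left(R \right)} = - \frac{81}{79} - \frac{52 R}{79}$ ($T{\left(R \right)} = \frac{27 \left(-3 + R\right)}{79} - R = \left(- \frac{81}{79} + \frac{27 R}{79}\right) - R = - \frac{81}{79} - \frac{52 R}{79}$)
$\frac{T{\left(-167 \right)}}{781996} = \frac{- \frac{81}{79} - - \frac{8684}{79}}{781996} = \left(- \frac{81}{79} + \frac{8684}{79}\right) \frac{1}{781996} = \frac{8603}{79} \cdot \frac{1}{781996} = \frac{8603}{61777684}$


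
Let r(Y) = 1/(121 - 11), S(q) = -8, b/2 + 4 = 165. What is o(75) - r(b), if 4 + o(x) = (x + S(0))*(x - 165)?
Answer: -663741/110 ≈ -6034.0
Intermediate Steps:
b = 322 (b = -8 + 2*165 = -8 + 330 = 322)
r(Y) = 1/110
o(x) = -4 + (-165 + x)*(-8 + x) (o(x) = -4 + (x - 8)*(x - 165) = -4 + (-8 + x)*(-165 + x) = -4 + (-165 + x)*(-8 + x))
o(75) - r(b) = (1316 + 75² - 173*75) - 1*1/110 = (1316 + 5625 - 12975) - 1/110 = -6034 - 1/110 = -663741/110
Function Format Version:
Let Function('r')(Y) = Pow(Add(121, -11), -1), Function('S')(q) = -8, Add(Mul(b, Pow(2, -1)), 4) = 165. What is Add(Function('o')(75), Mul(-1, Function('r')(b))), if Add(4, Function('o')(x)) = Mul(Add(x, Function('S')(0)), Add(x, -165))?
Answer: Rational(-663741, 110) ≈ -6034.0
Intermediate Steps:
b = 322 (b = Add(-8, Mul(2, 165)) = Add(-8, 330) = 322)
Function('r')(Y) = Rational(1, 110) (Function('r')(Y) = Pow(110, -1) = Rational(1, 110))
Function('o')(x) = Add(-4, Mul(Add(-165, x), Add(-8, x))) (Function('o')(x) = Add(-4, Mul(Add(x, -8), Add(x, -165))) = Add(-4, Mul(Add(-8, x), Add(-165, x))) = Add(-4, Mul(Add(-165, x), Add(-8, x))))
Add(Function('o')(75), Mul(-1, Function('r')(b))) = Add(Add(1316, Pow(75, 2), Mul(-173, 75)), Mul(-1, Rational(1, 110))) = Add(Add(1316, 5625, -12975), Rational(-1, 110)) = Add(-6034, Rational(-1, 110)) = Rational(-663741, 110)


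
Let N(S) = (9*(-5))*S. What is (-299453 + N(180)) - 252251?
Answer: -559804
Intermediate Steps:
N(S) = -45*S
(-299453 + N(180)) - 252251 = (-299453 - 45*180) - 252251 = (-299453 - 8100) - 252251 = -307553 - 252251 = -559804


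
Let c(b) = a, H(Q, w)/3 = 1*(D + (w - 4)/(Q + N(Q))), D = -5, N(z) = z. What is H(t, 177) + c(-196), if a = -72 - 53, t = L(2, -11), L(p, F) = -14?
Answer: -4439/28 ≈ -158.54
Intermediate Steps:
t = -14
H(Q, w) = -15 + 3*(-4 + w)/(2*Q) (H(Q, w) = 3*(1*(-5 + (w - 4)/(Q + Q))) = 3*(1*(-5 + (-4 + w)/((2*Q)))) = 3*(1*(-5 + (-4 + w)*(1/(2*Q)))) = 3*(1*(-5 + (-4 + w)/(2*Q))) = 3*(-5 + (-4 + w)/(2*Q)) = -15 + 3*(-4 + w)/(2*Q))
a = -125
c(b) = -125
H(t, 177) + c(-196) = (3/2)*(-4 + 177 - 10*(-14))/(-14) - 125 = (3/2)*(-1/14)*(-4 + 177 + 140) - 125 = (3/2)*(-1/14)*313 - 125 = -939/28 - 125 = -4439/28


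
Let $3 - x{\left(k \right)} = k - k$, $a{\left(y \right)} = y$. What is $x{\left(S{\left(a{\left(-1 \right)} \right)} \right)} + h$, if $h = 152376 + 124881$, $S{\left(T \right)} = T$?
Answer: $277260$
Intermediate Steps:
$x{\left(k \right)} = 3$ ($x{\left(k \right)} = 3 - \left(k - k\right) = 3 - 0 = 3 + 0 = 3$)
$h = 277257$
$x{\left(S{\left(a{\left(-1 \right)} \right)} \right)} + h = 3 + 277257 = 277260$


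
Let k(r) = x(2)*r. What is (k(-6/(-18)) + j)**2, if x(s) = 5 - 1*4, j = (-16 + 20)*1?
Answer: 169/9 ≈ 18.778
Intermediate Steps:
j = 4 (j = 4*1 = 4)
x(s) = 1 (x(s) = 5 - 4 = 1)
k(r) = r (k(r) = 1*r = r)
(k(-6/(-18)) + j)**2 = (-6/(-18) + 4)**2 = (-6*(-1/18) + 4)**2 = (1/3 + 4)**2 = (13/3)**2 = 169/9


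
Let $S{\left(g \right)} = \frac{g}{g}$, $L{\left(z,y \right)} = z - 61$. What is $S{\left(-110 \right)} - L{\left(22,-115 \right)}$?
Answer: $40$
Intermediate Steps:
$L{\left(z,y \right)} = -61 + z$
$S{\left(g \right)} = 1$
$S{\left(-110 \right)} - L{\left(22,-115 \right)} = 1 - \left(-61 + 22\right) = 1 - -39 = 1 + 39 = 40$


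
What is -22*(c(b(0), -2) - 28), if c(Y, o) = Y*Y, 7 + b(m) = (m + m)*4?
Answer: -462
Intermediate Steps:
b(m) = -7 + 8*m (b(m) = -7 + (m + m)*4 = -7 + (2*m)*4 = -7 + 8*m)
c(Y, o) = Y²
-22*(c(b(0), -2) - 28) = -22*((-7 + 8*0)² - 28) = -22*((-7 + 0)² - 28) = -22*((-7)² - 28) = -22*(49 - 28) = -22*21 = -462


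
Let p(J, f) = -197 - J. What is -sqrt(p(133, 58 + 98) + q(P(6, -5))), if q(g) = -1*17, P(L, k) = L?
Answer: -I*sqrt(347) ≈ -18.628*I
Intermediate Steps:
q(g) = -17
-sqrt(p(133, 58 + 98) + q(P(6, -5))) = -sqrt((-197 - 1*133) - 17) = -sqrt((-197 - 133) - 17) = -sqrt(-330 - 17) = -sqrt(-347) = -I*sqrt(347)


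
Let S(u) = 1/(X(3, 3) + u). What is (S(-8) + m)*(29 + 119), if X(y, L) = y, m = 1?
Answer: 592/5 ≈ 118.40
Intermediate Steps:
S(u) = 1/(3 + u)
(S(-8) + m)*(29 + 119) = (1/(3 - 8) + 1)*(29 + 119) = (1/(-5) + 1)*148 = (-1/5 + 1)*148 = (4/5)*148 = 592/5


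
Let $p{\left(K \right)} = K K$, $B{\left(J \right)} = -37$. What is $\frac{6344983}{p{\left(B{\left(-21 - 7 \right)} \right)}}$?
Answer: $\frac{6344983}{1369} \approx 4634.8$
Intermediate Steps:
$p{\left(K \right)} = K^{2}$
$\frac{6344983}{p{\left(B{\left(-21 - 7 \right)} \right)}} = \frac{6344983}{\left(-37\right)^{2}} = \frac{6344983}{1369}$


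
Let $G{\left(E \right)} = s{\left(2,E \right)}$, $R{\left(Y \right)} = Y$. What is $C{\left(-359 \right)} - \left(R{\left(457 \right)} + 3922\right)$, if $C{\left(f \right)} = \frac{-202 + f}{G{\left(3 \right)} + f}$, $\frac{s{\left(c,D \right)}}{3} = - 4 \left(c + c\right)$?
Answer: $- \frac{161972}{37} \approx -4377.6$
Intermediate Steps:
$s{\left(c,D \right)} = - 24 c$ ($s{\left(c,D \right)} = 3 \left(- 4 \left(c + c\right)\right) = 3 \left(- 4 \cdot 2 c\right) = 3 \left(- 8 c\right) = - 24 c$)
$G{\left(E \right)} = -48$ ($G{\left(E \right)} = \left(-24\right) 2 = -48$)
$C{\left(f \right)} = \frac{-202 + f}{-48 + f}$
$C{\left(-359 \right)} - \left(R{\left(457 \right)} + 3922\right) = \frac{-202 - 359}{-48 - 359} - \left(457 + 3922\right) = \frac{1}{-407} \left(-561\right) - 4379 = \left(- \frac{1}{407}\right) \left(-561\right) - 4379 = \frac{51}{37} - 4379 = - \frac{161972}{37}$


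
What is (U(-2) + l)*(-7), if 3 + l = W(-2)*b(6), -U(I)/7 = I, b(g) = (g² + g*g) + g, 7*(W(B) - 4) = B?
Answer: -2105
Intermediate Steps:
W(B) = 4 + B/7
b(g) = g + 2*g² (b(g) = (g² + g²) + g = 2*g² + g = g + 2*g²)
U(I) = -7*I
l = 2007/7 (l = -3 + (4 + (⅐)*(-2))*(6*(1 + 2*6)) = -3 + (4 - 2/7)*(6*(1 + 12)) = -3 + 26*(6*13)/7 = -3 + (26/7)*78 = -3 + 2028/7 = 2007/7 ≈ 286.71)
(U(-2) + l)*(-7) = (-7*(-2) + 2007/7)*(-7) = (14 + 2007/7)*(-7) = (2105/7)*(-7) = -2105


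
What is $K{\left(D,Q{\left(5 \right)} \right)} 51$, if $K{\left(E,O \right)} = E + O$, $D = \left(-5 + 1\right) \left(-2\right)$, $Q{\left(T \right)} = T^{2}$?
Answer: $1683$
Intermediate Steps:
$D = 8$ ($D = \left(-4\right) \left(-2\right) = 8$)
$K{\left(D,Q{\left(5 \right)} \right)} 51 = \left(8 + 5^{2}\right) 51 = \left(8 + 25\right) 51 = 33 \cdot 51 = 1683$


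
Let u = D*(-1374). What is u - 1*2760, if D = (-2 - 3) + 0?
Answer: 4110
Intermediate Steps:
D = -5 (D = -5 + 0 = -5)
u = 6870 (u = -5*(-1374) = 6870)
u - 1*2760 = 6870 - 1*2760 = 6870 - 2760 = 4110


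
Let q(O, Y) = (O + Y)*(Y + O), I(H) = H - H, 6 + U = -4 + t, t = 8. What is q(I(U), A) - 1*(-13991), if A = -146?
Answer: 35307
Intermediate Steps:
U = -2 (U = -6 + (-4 + 8) = -6 + 4 = -2)
I(H) = 0
q(O, Y) = (O + Y)² (q(O, Y) = (O + Y)*(O + Y) = (O + Y)²)
q(I(U), A) - 1*(-13991) = (0 - 146)² - 1*(-13991) = (-146)² + 13991 = 21316 + 13991 = 35307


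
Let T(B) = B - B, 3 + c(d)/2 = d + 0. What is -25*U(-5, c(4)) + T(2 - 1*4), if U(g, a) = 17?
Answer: -425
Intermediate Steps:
c(d) = -6 + 2*d (c(d) = -6 + 2*(d + 0) = -6 + 2*d)
T(B) = 0
-25*U(-5, c(4)) + T(2 - 1*4) = -25*17 + 0 = -425 + 0 = -425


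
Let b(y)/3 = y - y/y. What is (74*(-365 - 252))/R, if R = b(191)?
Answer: -22829/285 ≈ -80.102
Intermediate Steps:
b(y) = -3 + 3*y (b(y) = 3*(y - y/y) = 3*(y - 1*1) = 3*(y - 1) = 3*(-1 + y) = -3 + 3*y)
R = 570 (R = -3 + 3*191 = -3 + 573 = 570)
(74*(-365 - 252))/R = (74*(-365 - 252))/570 = (74*(-617))*(1/570) = -45658*1/570 = -22829/285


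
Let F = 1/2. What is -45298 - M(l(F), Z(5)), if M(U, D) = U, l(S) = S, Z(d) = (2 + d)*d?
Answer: -90597/2 ≈ -45299.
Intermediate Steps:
Z(d) = d*(2 + d)
F = ½ ≈ 0.50000
-45298 - M(l(F), Z(5)) = -45298 - 1*½ = -45298 - ½ = -90597/2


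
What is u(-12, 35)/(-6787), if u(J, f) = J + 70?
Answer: -58/6787 ≈ -0.0085458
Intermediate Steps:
u(J, f) = 70 + J
u(-12, 35)/(-6787) = (70 - 12)/(-6787) = 58*(-1/6787) = -58/6787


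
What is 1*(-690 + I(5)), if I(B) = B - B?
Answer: -690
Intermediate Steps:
I(B) = 0
1*(-690 + I(5)) = 1*(-690 + 0) = 1*(-690) = -690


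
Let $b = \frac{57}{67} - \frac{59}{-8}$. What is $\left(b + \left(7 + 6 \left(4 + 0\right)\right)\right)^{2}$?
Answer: $\frac{442050625}{287296} \approx 1538.7$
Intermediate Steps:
$b = \frac{4409}{536}$ ($b = 57 \cdot \frac{1}{67} - - \frac{59}{8} = \frac{57}{67} + \frac{59}{8} = \frac{4409}{536} \approx 8.2257$)
$\left(b + \left(7 + 6 \left(4 + 0\right)\right)\right)^{2} = \left(\frac{4409}{536} + \left(7 + 6 \left(4 + 0\right)\right)\right)^{2} = \left(\frac{4409}{536} + \left(7 + 6 \cdot 4\right)\right)^{2} = \left(\frac{4409}{536} + \left(7 + 24\right)\right)^{2} = \left(\frac{4409}{536} + 31\right)^{2} = \left(\frac{21025}{536}\right)^{2} = \frac{442050625}{287296}$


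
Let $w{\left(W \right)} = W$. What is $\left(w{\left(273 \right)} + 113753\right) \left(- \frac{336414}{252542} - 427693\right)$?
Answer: $- \frac{6158018715306260}{126271} \approx -4.8768 \cdot 10^{10}$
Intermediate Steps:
$\left(w{\left(273 \right)} + 113753\right) \left(- \frac{336414}{252542} - 427693\right) = \left(273 + 113753\right) \left(- \frac{336414}{252542} - 427693\right) = 114026 \left(\left(-336414\right) \frac{1}{252542} - 427693\right) = 114026 \left(- \frac{168207}{126271} - 427693\right) = 114026 \left(- \frac{54005391010}{126271}\right) = - \frac{6158018715306260}{126271}$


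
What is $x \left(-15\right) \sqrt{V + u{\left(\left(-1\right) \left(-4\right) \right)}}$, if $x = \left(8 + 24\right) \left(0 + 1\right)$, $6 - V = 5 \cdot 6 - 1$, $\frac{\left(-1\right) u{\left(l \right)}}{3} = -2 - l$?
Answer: $- 480 i \sqrt{5} \approx - 1073.3 i$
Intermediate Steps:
$u{\left(l \right)} = 6 + 3 l$ ($u{\left(l \right)} = - 3 \left(-2 - l\right) = 6 + 3 l$)
$V = -23$ ($V = 6 - \left(5 \cdot 6 - 1\right) = 6 - \left(30 - 1\right) = 6 - 29 = -23$)
$x = 32$ ($x = 32 \cdot 1 = 32$)
$x \left(-15\right) \sqrt{V + u{\left(\left(-1\right) \left(-4\right) \right)}} = 32 \left(-15\right) \sqrt{-23 + \left(6 + 3 \left(\left(-1\right) \left(-4\right)\right)\right)} = - 480 \sqrt{-23 + \left(6 + 3 \cdot 4\right)} = - 480 \sqrt{-23 + \left(6 + 12\right)} = - 480 \sqrt{-23 + 18} = - 480 \sqrt{-5} = - 480 i \sqrt{5}$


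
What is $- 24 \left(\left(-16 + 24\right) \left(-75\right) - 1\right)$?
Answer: $14424$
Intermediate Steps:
$- 24 \left(\left(-16 + 24\right) \left(-75\right) - 1\right) = - 24 \left(8 \left(-75\right) - 1\right) = - 24 \left(-600 - 1\right) = \left(-24\right) \left(-601\right) = 14424$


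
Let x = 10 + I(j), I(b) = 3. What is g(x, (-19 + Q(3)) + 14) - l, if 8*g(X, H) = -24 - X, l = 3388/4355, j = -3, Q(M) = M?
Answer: -188239/34840 ≈ -5.4030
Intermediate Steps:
l = 3388/4355 (l = 3388*(1/4355) = 3388/4355 ≈ 0.77796)
x = 13 (x = 10 + 3 = 13)
g(X, H) = -3 - X/8 (g(X, H) = (-24 - X)/8 = -3 - X/8)
g(x, (-19 + Q(3)) + 14) - l = (-3 - ⅛*13) - 1*3388/4355 = (-3 - 13/8) - 3388/4355 = -37/8 - 3388/4355 = -188239/34840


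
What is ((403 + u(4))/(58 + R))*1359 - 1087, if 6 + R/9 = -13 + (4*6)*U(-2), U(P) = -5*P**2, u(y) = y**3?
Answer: -5453324/4433 ≈ -1230.2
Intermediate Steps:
R = -4491 (R = -54 + 9*(-13 + (4*6)*(-5*(-2)**2)) = -54 + 9*(-13 + 24*(-5*4)) = -54 + 9*(-13 + 24*(-20)) = -54 + 9*(-13 - 480) = -54 + 9*(-493) = -54 - 4437 = -4491)
((403 + u(4))/(58 + R))*1359 - 1087 = ((403 + 4**3)/(58 - 4491))*1359 - 1087 = ((403 + 64)/(-4433))*1359 - 1087 = (467*(-1/4433))*1359 - 1087 = -467/4433*1359 - 1087 = -634653/4433 - 1087 = -5453324/4433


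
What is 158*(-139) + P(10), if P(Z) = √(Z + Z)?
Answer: -21962 + 2*√5 ≈ -21958.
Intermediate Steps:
P(Z) = √2*√Z (P(Z) = √(2*Z) = √2*√Z)
158*(-139) + P(10) = 158*(-139) + √2*√10 = -21962 + 2*√5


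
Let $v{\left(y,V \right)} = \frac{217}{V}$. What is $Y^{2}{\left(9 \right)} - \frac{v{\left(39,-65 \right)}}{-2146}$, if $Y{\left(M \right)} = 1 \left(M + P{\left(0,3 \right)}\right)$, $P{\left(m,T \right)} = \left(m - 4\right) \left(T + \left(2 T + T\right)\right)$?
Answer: $\frac{212164073}{139490} \approx 1521.0$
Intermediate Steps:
$P{\left(m,T \right)} = 4 T \left(-4 + m\right)$ ($P{\left(m,T \right)} = \left(-4 + m\right) \left(T + 3 T\right) = \left(-4 + m\right) 4 T = 4 T \left(-4 + m\right)$)
$Y{\left(M \right)} = -48 + M$ ($Y{\left(M \right)} = 1 \left(M + 4 \cdot 3 \left(-4 + 0\right)\right) = 1 \left(M + 4 \cdot 3 \left(-4\right)\right) = 1 \left(M - 48\right) = 1 \left(-48 + M\right) = -48 + M$)
$Y^{2}{\left(9 \right)} - \frac{v{\left(39,-65 \right)}}{-2146} = \left(-48 + 9\right)^{2} - \frac{217 \frac{1}{-65}}{-2146} = \left(-39\right)^{2} - 217 \left(- \frac{1}{65}\right) \left(- \frac{1}{2146}\right) = 1521 - \left(- \frac{217}{65}\right) \left(- \frac{1}{2146}\right) = 1521 - \frac{217}{139490} = \frac{212164073}{139490}$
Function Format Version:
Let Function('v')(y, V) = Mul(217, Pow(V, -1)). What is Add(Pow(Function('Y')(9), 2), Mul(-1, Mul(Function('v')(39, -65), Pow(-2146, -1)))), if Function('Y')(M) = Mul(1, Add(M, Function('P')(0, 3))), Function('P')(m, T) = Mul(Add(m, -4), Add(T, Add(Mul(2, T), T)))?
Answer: Rational(212164073, 139490) ≈ 1521.0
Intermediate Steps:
Function('P')(m, T) = Mul(4, T, Add(-4, m)) (Function('P')(m, T) = Mul(Add(-4, m), Add(T, Mul(3, T))) = Mul(Add(-4, m), Mul(4, T)) = Mul(4, T, Add(-4, m)))
Function('Y')(M) = Add(-48, M) (Function('Y')(M) = Mul(1, Add(M, Mul(4, 3, Add(-4, 0)))) = Mul(1, Add(M, Mul(4, 3, -4))) = Mul(1, Add(M, -48)) = Mul(1, Add(-48, M)) = Add(-48, M))
Add(Pow(Function('Y')(9), 2), Mul(-1, Mul(Function('v')(39, -65), Pow(-2146, -1)))) = Add(Pow(Add(-48, 9), 2), Mul(-1, Mul(Mul(217, Pow(-65, -1)), Pow(-2146, -1)))) = Add(Pow(-39, 2), Mul(-1, Mul(Mul(217, Rational(-1, 65)), Rational(-1, 2146)))) = Add(1521, Mul(-1, Mul(Rational(-217, 65), Rational(-1, 2146)))) = Add(1521, Mul(-1, Rational(217, 139490))) = Add(1521, Rational(-217, 139490)) = Rational(212164073, 139490)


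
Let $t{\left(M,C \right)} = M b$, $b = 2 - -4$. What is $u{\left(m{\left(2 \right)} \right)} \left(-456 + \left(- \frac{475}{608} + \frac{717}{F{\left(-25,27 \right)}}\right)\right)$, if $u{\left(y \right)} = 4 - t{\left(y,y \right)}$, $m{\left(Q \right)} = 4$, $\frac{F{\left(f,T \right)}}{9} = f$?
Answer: $\frac{1103923}{120} \approx 9199.4$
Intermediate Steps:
$b = 6$ ($b = 2 + 4 = 6$)
$F{\left(f,T \right)} = 9 f$
$t{\left(M,C \right)} = 6 M$ ($t{\left(M,C \right)} = M 6 = 6 M$)
$u{\left(y \right)} = 4 - 6 y$
$u{\left(m{\left(2 \right)} \right)} \left(-456 + \left(- \frac{475}{608} + \frac{717}{F{\left(-25,27 \right)}}\right)\right) = \left(4 - 24\right) \left(-456 + \left(- \frac{475}{608} + \frac{717}{9 \left(-25\right)}\right)\right) = \left(4 - 24\right) \left(-456 + \left(\left(-475\right) \frac{1}{608} + \frac{717}{-225}\right)\right) = - 20 \left(-456 + \left(- \frac{25}{32} + 717 \left(- \frac{1}{225}\right)\right)\right) = - 20 \left(-456 - \frac{9523}{2400}\right) = \left(-20\right) \left(- \frac{1103923}{2400}\right) = \frac{1103923}{120}$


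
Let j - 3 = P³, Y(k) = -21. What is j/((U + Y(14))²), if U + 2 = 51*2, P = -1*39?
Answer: -59316/6241 ≈ -9.5042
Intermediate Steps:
P = -39
U = 100 (U = -2 + 51*2 = -2 + 102 = 100)
j = -59316 (j = 3 + (-39)³ = 3 - 59319 = -59316)
j/((U + Y(14))²) = -59316/(100 - 21)² = -59316/(79²) = -59316/6241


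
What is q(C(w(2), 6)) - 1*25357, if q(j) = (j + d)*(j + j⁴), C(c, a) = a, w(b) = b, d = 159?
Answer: 189473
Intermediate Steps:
q(j) = (159 + j)*(j + j⁴) (q(j) = (j + 159)*(j + j⁴) = (159 + j)*(j + j⁴))
q(C(w(2), 6)) - 1*25357 = 6*(159 + 6 + 6⁴ + 159*6³) - 1*25357 = 6*(159 + 6 + 1296 + 159*216) - 25357 = 6*(159 + 6 + 1296 + 34344) - 25357 = 6*35805 - 25357 = 214830 - 25357 = 189473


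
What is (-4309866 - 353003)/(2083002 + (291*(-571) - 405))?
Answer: -4662869/1916436 ≈ -2.4331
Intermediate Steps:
(-4309866 - 353003)/(2083002 + (291*(-571) - 405)) = -4662869/(2083002 + (-166161 - 405)) = -4662869/(2083002 - 166566) = -4662869/1916436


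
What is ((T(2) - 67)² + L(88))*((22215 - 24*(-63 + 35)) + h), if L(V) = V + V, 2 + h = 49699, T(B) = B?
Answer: 319442184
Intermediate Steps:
h = 49697 (h = -2 + 49699 = 49697)
L(V) = 2*V
((T(2) - 67)² + L(88))*((22215 - 24*(-63 + 35)) + h) = ((2 - 67)² + 2*88)*((22215 - 24*(-63 + 35)) + 49697) = ((-65)² + 176)*((22215 - 24*(-28)) + 49697) = (4225 + 176)*((22215 + 672) + 49697) = 4401*(22887 + 49697) = 4401*72584 = 319442184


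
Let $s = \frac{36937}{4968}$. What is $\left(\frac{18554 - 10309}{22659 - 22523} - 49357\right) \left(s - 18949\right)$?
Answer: $\frac{4123442173205}{4416} \approx 9.3375 \cdot 10^{8}$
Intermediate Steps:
$s = \frac{36937}{4968}$ ($s = 36937 \cdot \frac{1}{4968} = \frac{36937}{4968} \approx 7.435$)
$\left(\frac{18554 - 10309}{22659 - 22523} - 49357\right) \left(s - 18949\right) = \left(\frac{18554 - 10309}{22659 - 22523} - 49357\right) \left(\frac{36937}{4968} - 18949\right) = \left(\frac{8245}{136} - 49357\right) \left(- \frac{94101695}{4968}\right) = \left(8245 \cdot \frac{1}{136} - 49357\right) \left(- \frac{94101695}{4968}\right) = \left(\frac{485}{8} - 49357\right) \left(- \frac{94101695}{4968}\right) = \left(- \frac{394371}{8}\right) \left(- \frac{94101695}{4968}\right) = \frac{4123442173205}{4416}$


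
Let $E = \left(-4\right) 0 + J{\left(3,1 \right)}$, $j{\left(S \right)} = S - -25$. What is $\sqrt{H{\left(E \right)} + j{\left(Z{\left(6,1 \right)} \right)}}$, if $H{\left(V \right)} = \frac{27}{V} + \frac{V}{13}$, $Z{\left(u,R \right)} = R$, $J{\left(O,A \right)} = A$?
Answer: $\frac{\sqrt{8970}}{13} \approx 7.2854$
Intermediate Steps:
$j{\left(S \right)} = 25 + S$ ($j{\left(S \right)} = S + 25 = 25 + S$)
$E = 1$ ($E = \left(-4\right) 0 + 1 = 0 + 1 = 1$)
$H{\left(V \right)} = \frac{27}{V} + \frac{V}{13}$ ($H{\left(V \right)} = \frac{27}{V} + V \frac{1}{13} = \frac{27}{V} + \frac{V}{13}$)
$\sqrt{H{\left(E \right)} + j{\left(Z{\left(6,1 \right)} \right)}} = \sqrt{\left(\frac{27}{1} + \frac{1}{13} \cdot 1\right) + \left(25 + 1\right)} = \sqrt{\left(27 \cdot 1 + \frac{1}{13}\right) + 26} = \sqrt{\left(27 + \frac{1}{13}\right) + 26} = \sqrt{\frac{352}{13} + 26} = \sqrt{\frac{690}{13}} = \frac{\sqrt{8970}}{13}$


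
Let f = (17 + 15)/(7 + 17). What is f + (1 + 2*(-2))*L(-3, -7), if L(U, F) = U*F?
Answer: -185/3 ≈ -61.667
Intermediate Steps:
L(U, F) = F*U
f = 4/3 (f = 32/24 = 32*(1/24) = 4/3 ≈ 1.3333)
f + (1 + 2*(-2))*L(-3, -7) = 4/3 + (1 + 2*(-2))*(-7*(-3)) = 4/3 + (1 - 4)*21 = 4/3 - 3*21 = 4/3 - 63 = -185/3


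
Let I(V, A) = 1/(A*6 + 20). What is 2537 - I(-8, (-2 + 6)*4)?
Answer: 294291/116 ≈ 2537.0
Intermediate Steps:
I(V, A) = 1/(20 + 6*A) (I(V, A) = 1/(6*A + 20) = 1/(20 + 6*A))
2537 - I(-8, (-2 + 6)*4) = 2537 - 1/(2*(10 + 3*((-2 + 6)*4))) = 2537 - 1/(2*(10 + 3*(4*4))) = 2537 - 1/(2*(10 + 3*16)) = 2537 - 1/(2*(10 + 48)) = 2537 - 1/(2*58) = 2537 - 1*1/116 = 2537 - 1/116 = 294291/116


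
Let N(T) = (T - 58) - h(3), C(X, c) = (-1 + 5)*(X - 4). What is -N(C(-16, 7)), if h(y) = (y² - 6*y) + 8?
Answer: 137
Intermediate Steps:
C(X, c) = -16 + 4*X (C(X, c) = 4*(-4 + X) = -16 + 4*X)
h(y) = 8 + y² - 6*y
N(T) = -57 + T (N(T) = (T - 58) - (8 + 3² - 6*3) = (-58 + T) - (8 + 9 - 18) = (-58 + T) - 1*(-1) = (-58 + T) + 1 = -57 + T)
-N(C(-16, 7)) = -(-57 + (-16 + 4*(-16))) = -(-57 + (-16 - 64)) = -(-57 - 80) = -1*(-137) = 137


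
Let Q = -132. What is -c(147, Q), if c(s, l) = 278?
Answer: -278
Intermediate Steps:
-c(147, Q) = -1*278 = -278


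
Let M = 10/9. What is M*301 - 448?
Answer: -1022/9 ≈ -113.56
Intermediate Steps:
M = 10/9 (M = (1/9)*10 = 10/9 ≈ 1.1111)
M*301 - 448 = (10/9)*301 - 448 = 3010/9 - 448 = -1022/9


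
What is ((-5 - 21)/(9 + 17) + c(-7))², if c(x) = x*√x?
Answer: -342 + 14*I*√7 ≈ -342.0 + 37.041*I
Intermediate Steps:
c(x) = x^(3/2)
((-5 - 21)/(9 + 17) + c(-7))² = ((-5 - 21)/(9 + 17) + (-7)^(3/2))² = (-26/26 - 7*I*√7)² = (-26*1/26 - 7*I*√7)² = (-1 - 7*I*√7)²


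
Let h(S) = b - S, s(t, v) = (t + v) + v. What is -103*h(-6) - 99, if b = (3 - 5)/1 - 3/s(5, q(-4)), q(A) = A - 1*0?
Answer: -614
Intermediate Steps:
q(A) = A (q(A) = A + 0 = A)
s(t, v) = t + 2*v
b = -1 (b = (3 - 5)/1 - 3/(5 + 2*(-4)) = -2*1 - 3/(5 - 8) = -2 - 3/(-3) = -2 - 3*(-⅓) = -2 + 1 = -1)
h(S) = -1 - S
-103*h(-6) - 99 = -103*(-1 - 1*(-6)) - 99 = -103*(-1 + 6) - 99 = -103*5 - 99 = -515 - 99 = -614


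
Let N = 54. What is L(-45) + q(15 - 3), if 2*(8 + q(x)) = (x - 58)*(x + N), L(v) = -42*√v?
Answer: -1526 - 126*I*√5 ≈ -1526.0 - 281.74*I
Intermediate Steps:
q(x) = -8 + (-58 + x)*(54 + x)/2 (q(x) = -8 + ((x - 58)*(x + 54))/2 = -8 + ((-58 + x)*(54 + x))/2 = -8 + (-58 + x)*(54 + x)/2)
L(-45) + q(15 - 3) = -126*I*√5 + (-1574 + (15 - 3)²/2 - 2*(15 - 3)) = -126*I*√5 + (-1574 + (½)*12² - 2*12) = -126*I*√5 + (-1574 + (½)*144 - 24) = -126*I*√5 + (-1574 + 72 - 24) = -126*I*√5 - 1526 = -1526 - 126*I*√5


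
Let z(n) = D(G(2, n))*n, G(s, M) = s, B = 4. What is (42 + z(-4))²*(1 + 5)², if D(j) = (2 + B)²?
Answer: 374544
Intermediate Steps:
D(j) = 36 (D(j) = (2 + 4)² = 6² = 36)
z(n) = 36*n
(42 + z(-4))²*(1 + 5)² = (42 + 36*(-4))²*(1 + 5)² = (42 - 144)²*6² = (-102)²*36 = 10404*36 = 374544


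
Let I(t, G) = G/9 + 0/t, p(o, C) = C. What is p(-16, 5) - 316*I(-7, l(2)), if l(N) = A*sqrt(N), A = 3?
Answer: 5 - 316*sqrt(2)/3 ≈ -143.96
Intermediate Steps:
l(N) = 3*sqrt(N)
I(t, G) = G/9 (I(t, G) = G*(1/9) + 0 = G/9 + 0 = G/9)
p(-16, 5) - 316*I(-7, l(2)) = 5 - 316*3*sqrt(2)/9 = 5 - 316*sqrt(2)/3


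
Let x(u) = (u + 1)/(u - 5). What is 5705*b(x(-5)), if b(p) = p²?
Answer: 4564/5 ≈ 912.80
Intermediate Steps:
x(u) = (1 + u)/(-5 + u)
5705*b(x(-5)) = 5705*((1 - 5)/(-5 - 5))² = 5705*(-4/(-10))² = 5705*(-⅒*(-4))² = 5705*(⅖)² = 5705*(4/25) = 4564/5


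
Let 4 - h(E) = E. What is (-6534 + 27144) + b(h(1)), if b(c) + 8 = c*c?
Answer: 20611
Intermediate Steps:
h(E) = 4 - E
b(c) = -8 + c² (b(c) = -8 + c*c = -8 + c²)
(-6534 + 27144) + b(h(1)) = (-6534 + 27144) + (-8 + (4 - 1*1)²) = 20610 + (-8 + (4 - 1)²) = 20610 + (-8 + 3²) = 20610 + (-8 + 9) = 20610 + 1 = 20611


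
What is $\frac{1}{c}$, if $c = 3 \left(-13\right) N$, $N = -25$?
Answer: $\frac{1}{975} \approx 0.0010256$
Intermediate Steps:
$c = 975$ ($c = 3 \left(-13\right) \left(-25\right) = \left(-39\right) \left(-25\right) = 975$)
$\frac{1}{c} = \frac{1}{975}$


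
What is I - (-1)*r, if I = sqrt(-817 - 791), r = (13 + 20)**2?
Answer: 1089 + 2*I*sqrt(402) ≈ 1089.0 + 40.1*I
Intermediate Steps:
r = 1089 (r = 33**2 = 1089)
I = 2*I*sqrt(402) (I = sqrt(-1608) = 2*I*sqrt(402) ≈ 40.1*I)
I - (-1)*r = 2*I*sqrt(402) - (-1)*1089 = 2*I*sqrt(402) - 1*(-1089) = 2*I*sqrt(402) + 1089 = 1089 + 2*I*sqrt(402)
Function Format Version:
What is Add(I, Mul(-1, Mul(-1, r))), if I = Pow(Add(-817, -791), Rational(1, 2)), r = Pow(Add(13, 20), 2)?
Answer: Add(1089, Mul(2, I, Pow(402, Rational(1, 2)))) ≈ Add(1089.0, Mul(40.100, I))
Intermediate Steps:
r = 1089 (r = Pow(33, 2) = 1089)
I = Mul(2, I, Pow(402, Rational(1, 2))) (I = Pow(-1608, Rational(1, 2)) = Mul(2, I, Pow(402, Rational(1, 2))) ≈ Mul(40.100, I))
Add(I, Mul(-1, Mul(-1, r))) = Add(Mul(2, I, Pow(402, Rational(1, 2))), Mul(-1, Mul(-1, 1089))) = Add(Mul(2, I, Pow(402, Rational(1, 2))), Mul(-1, -1089)) = Add(Mul(2, I, Pow(402, Rational(1, 2))), 1089) = Add(1089, Mul(2, I, Pow(402, Rational(1, 2))))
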